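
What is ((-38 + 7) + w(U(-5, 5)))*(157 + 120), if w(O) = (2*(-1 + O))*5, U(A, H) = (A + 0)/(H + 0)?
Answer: -14127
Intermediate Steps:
U(A, H) = A/H
w(O) = -10 + 10*O (w(O) = (-2 + 2*O)*5 = -10 + 10*O)
((-38 + 7) + w(U(-5, 5)))*(157 + 120) = ((-38 + 7) + (-10 + 10*(-5/5)))*(157 + 120) = (-31 + (-10 + 10*(-5*1/5)))*277 = (-31 + (-10 + 10*(-1)))*277 = (-31 + (-10 - 10))*277 = (-31 - 20)*277 = -51*277 = -14127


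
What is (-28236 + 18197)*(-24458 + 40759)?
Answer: -163645739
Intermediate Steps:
(-28236 + 18197)*(-24458 + 40759) = -10039*16301 = -163645739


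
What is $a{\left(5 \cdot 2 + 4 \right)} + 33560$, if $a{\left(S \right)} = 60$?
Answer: $33620$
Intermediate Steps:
$a{\left(5 \cdot 2 + 4 \right)} + 33560 = 60 + 33560 = 33620$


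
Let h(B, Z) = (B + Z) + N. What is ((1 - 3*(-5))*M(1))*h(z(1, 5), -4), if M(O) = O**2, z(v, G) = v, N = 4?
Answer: 16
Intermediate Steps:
h(B, Z) = 4 + B + Z (h(B, Z) = (B + Z) + 4 = 4 + B + Z)
((1 - 3*(-5))*M(1))*h(z(1, 5), -4) = ((1 - 3*(-5))*1**2)*(4 + 1 - 4) = ((1 + 15)*1)*1 = (16*1)*1 = 16*1 = 16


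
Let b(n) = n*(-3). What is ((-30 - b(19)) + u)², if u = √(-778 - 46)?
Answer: -95 + 108*I*√206 ≈ -95.0 + 1550.1*I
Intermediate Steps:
b(n) = -3*n
u = 2*I*√206 (u = √(-824) = 2*I*√206 ≈ 28.705*I)
((-30 - b(19)) + u)² = ((-30 - (-3)*19) + 2*I*√206)² = ((-30 - 1*(-57)) + 2*I*√206)² = ((-30 + 57) + 2*I*√206)² = (27 + 2*I*√206)²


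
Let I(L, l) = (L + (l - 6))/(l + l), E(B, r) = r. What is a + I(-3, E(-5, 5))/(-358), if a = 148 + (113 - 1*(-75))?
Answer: 300721/895 ≈ 336.00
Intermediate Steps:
I(L, l) = (-6 + L + l)/(2*l) (I(L, l) = (L + (-6 + l))/((2*l)) = (-6 + L + l)*(1/(2*l)) = (-6 + L + l)/(2*l))
a = 336 (a = 148 + (113 + 75) = 148 + 188 = 336)
a + I(-3, E(-5, 5))/(-358) = 336 + ((½)*(-6 - 3 + 5)/5)/(-358) = 336 + ((½)*(⅕)*(-4))*(-1/358) = 336 - ⅖*(-1/358) = 336 + 1/895 = 300721/895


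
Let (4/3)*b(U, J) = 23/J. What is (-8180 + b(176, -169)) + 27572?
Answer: 13108923/676 ≈ 19392.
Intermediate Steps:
b(U, J) = 69/(4*J) (b(U, J) = 3*(23/J)/4 = 69/(4*J))
(-8180 + b(176, -169)) + 27572 = (-8180 + (69/4)/(-169)) + 27572 = (-8180 + (69/4)*(-1/169)) + 27572 = (-8180 - 69/676) + 27572 = -5529749/676 + 27572 = 13108923/676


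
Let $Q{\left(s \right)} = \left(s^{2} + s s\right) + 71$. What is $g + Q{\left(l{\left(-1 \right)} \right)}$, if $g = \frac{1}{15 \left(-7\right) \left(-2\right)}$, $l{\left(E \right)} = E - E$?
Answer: $\frac{14911}{210} \approx 71.005$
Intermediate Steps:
$l{\left(E \right)} = 0$
$Q{\left(s \right)} = 71 + 2 s^{2}$ ($Q{\left(s \right)} = \left(s^{2} + s^{2}\right) + 71 = 2 s^{2} + 71 = 71 + 2 s^{2}$)
$g = \frac{1}{210}$ ($g = \frac{1}{\left(-105\right) \left(-2\right)} = \frac{1}{210} \approx 0.0047619$)
$g + Q{\left(l{\left(-1 \right)} \right)} = \frac{1}{210} + \left(71 + 2 \cdot 0^{2}\right) = \frac{1}{210} + \left(71 + 2 \cdot 0\right) = \frac{1}{210} + \left(71 + 0\right) = \frac{1}{210} + 71 = \frac{14911}{210}$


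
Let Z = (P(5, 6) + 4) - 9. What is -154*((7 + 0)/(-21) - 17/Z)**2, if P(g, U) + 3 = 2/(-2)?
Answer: -30184/81 ≈ -372.64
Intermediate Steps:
P(g, U) = -4 (P(g, U) = -3 + 2/(-2) = -3 + 2*(-1/2) = -3 - 1 = -4)
Z = -9 (Z = (-4 + 4) - 9 = 0 - 9 = -9)
-154*((7 + 0)/(-21) - 17/Z)**2 = -154*((7 + 0)/(-21) - 17/(-9))**2 = -154*(7*(-1/21) - 17*(-1/9))**2 = -154*(-1/3 + 17/9)**2 = -154*(14/9)**2 = -154*196/81 = -30184/81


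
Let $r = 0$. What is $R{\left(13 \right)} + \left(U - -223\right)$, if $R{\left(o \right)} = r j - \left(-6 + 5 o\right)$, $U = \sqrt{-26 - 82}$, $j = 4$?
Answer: $164 + 6 i \sqrt{3} \approx 164.0 + 10.392 i$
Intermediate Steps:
$U = 6 i \sqrt{3}$ ($U = \sqrt{-108} = 6 i \sqrt{3} \approx 10.392 i$)
$R{\left(o \right)} = 6 - 5 o$ ($R{\left(o \right)} = 0 \cdot 4 - \left(-6 + 5 o\right) = 0 - \left(-6 + 5 o\right) = 6 - 5 o$)
$R{\left(13 \right)} + \left(U - -223\right) = \left(6 - 65\right) + \left(6 i \sqrt{3} - -223\right) = \left(6 - 65\right) + \left(6 i \sqrt{3} + 223\right) = -59 + \left(223 + 6 i \sqrt{3}\right) = 164 + 6 i \sqrt{3}$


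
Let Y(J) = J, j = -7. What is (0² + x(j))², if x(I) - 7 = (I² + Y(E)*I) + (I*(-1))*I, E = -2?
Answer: 441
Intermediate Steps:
x(I) = 7 - 2*I (x(I) = 7 + ((I² - 2*I) + (I*(-1))*I) = 7 + ((I² - 2*I) + (-I)*I) = 7 + ((I² - 2*I) - I²) = 7 - 2*I)
(0² + x(j))² = (0² + (7 - 2*(-7)))² = (0 + (7 + 14))² = (0 + 21)² = 21² = 441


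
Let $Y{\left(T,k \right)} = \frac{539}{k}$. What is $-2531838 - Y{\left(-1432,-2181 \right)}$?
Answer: $- \frac{5521938139}{2181} \approx -2.5318 \cdot 10^{6}$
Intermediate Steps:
$-2531838 - Y{\left(-1432,-2181 \right)} = -2531838 - \frac{539}{-2181} = -2531838 - 539 \left(- \frac{1}{2181}\right) = -2531838 - - \frac{539}{2181} = -2531838 + \frac{539}{2181} = - \frac{5521938139}{2181}$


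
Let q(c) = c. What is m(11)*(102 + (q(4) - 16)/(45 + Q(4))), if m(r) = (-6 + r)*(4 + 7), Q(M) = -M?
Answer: 229350/41 ≈ 5593.9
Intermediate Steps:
m(r) = -66 + 11*r (m(r) = (-6 + r)*11 = -66 + 11*r)
m(11)*(102 + (q(4) - 16)/(45 + Q(4))) = (-66 + 11*11)*(102 + (4 - 16)/(45 - 1*4)) = (-66 + 121)*(102 - 12/(45 - 4)) = 55*(102 - 12/41) = 55*(4170/41) = 229350/41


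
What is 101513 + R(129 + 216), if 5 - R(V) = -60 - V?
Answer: 101923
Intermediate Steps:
R(V) = 65 + V (R(V) = 5 - (-60 - V) = 5 + (60 + V) = 65 + V)
101513 + R(129 + 216) = 101513 + (65 + (129 + 216)) = 101513 + (65 + 345) = 101513 + 410 = 101923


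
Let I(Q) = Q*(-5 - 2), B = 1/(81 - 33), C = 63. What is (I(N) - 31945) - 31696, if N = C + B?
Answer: -3075943/48 ≈ -64082.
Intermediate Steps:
B = 1/48 ≈ 0.020833
N = 3025/48 (N = 63 + 1/48 = 3025/48 ≈ 63.021)
I(Q) = -7*Q (I(Q) = Q*(-7) = -7*Q)
(I(N) - 31945) - 31696 = (-7*3025/48 - 31945) - 31696 = (-21175/48 - 31945) - 31696 = -1554535/48 - 31696 = -3075943/48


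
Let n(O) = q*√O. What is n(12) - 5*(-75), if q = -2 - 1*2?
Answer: 375 - 8*√3 ≈ 361.14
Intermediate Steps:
q = -4 (q = -2 - 2 = -4)
n(O) = -4*√O
n(12) - 5*(-75) = -8*√3 - 5*(-75) = -8*√3 + 375 = 375 - 8*√3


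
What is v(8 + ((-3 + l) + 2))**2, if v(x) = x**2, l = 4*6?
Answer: 923521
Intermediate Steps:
l = 24
v(8 + ((-3 + l) + 2))**2 = ((8 + ((-3 + 24) + 2))**2)**2 = ((8 + (21 + 2))**2)**2 = ((8 + 23)**2)**2 = (31**2)**2 = 961**2 = 923521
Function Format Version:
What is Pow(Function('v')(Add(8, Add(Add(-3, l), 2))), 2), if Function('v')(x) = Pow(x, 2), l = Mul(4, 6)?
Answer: 923521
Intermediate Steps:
l = 24
Pow(Function('v')(Add(8, Add(Add(-3, l), 2))), 2) = Pow(Pow(Add(8, Add(Add(-3, 24), 2)), 2), 2) = Pow(Pow(Add(8, Add(21, 2)), 2), 2) = Pow(Pow(Add(8, 23), 2), 2) = Pow(Pow(31, 2), 2) = Pow(961, 2) = 923521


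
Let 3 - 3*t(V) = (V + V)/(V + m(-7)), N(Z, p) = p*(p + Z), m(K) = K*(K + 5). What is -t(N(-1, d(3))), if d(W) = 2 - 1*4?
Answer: -⅘ ≈ -0.80000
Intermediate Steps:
d(W) = -2 (d(W) = 2 - 4 = -2)
m(K) = K*(5 + K)
N(Z, p) = p*(Z + p)
t(V) = 1 - 2*V/(3*(14 + V)) (t(V) = 1 - (V + V)/(3*(V - 7*(5 - 7))) = 1 - 2*V/(3*(V - 7*(-2))) = 1 - 2*V/(3*(V + 14)) = 1 - 2*V/(3*(14 + V)))
-t(N(-1, d(3))) = -(42 - 2*(-1 - 2))/(3*(14 - 2*(-1 - 2))) = -(42 - 2*(-3))/(3*(14 - 2*(-3))) = -(42 + 6)/(3*(14 + 6)) = -48/(3*20) = -1*⅘ = -⅘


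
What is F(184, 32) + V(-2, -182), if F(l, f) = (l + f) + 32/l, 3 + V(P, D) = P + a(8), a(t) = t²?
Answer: 6329/23 ≈ 275.17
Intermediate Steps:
V(P, D) = 61 + P (V(P, D) = -3 + (P + 8²) = -3 + (P + 64) = -3 + (64 + P) = 61 + P)
F(l, f) = f + l + 32/l (F(l, f) = (f + l) + 32/l = f + l + 32/l)
F(184, 32) + V(-2, -182) = (32 + 184 + 32/184) + (61 - 2) = (32 + 184 + 32*(1/184)) + 59 = (32 + 184 + 4/23) + 59 = 4972/23 + 59 = 6329/23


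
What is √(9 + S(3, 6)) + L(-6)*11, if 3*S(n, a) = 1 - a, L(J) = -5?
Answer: -55 + √66/3 ≈ -52.292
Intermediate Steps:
S(n, a) = ⅓ - a/3 (S(n, a) = (1 - a)/3 = ⅓ - a/3)
√(9 + S(3, 6)) + L(-6)*11 = √(9 + (⅓ - ⅓*6)) - 5*11 = √(9 + (⅓ - 2)) - 55 = √(9 - 5/3) - 55 = √(22/3) - 55 = √66/3 - 55 = -55 + √66/3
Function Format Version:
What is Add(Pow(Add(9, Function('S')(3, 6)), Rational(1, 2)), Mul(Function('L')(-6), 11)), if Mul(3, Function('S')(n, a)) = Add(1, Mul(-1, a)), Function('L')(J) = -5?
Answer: Add(-55, Mul(Rational(1, 3), Pow(66, Rational(1, 2)))) ≈ -52.292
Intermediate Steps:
Function('S')(n, a) = Add(Rational(1, 3), Mul(Rational(-1, 3), a)) (Function('S')(n, a) = Mul(Rational(1, 3), Add(1, Mul(-1, a))) = Add(Rational(1, 3), Mul(Rational(-1, 3), a)))
Add(Pow(Add(9, Function('S')(3, 6)), Rational(1, 2)), Mul(Function('L')(-6), 11)) = Add(Pow(Add(9, Add(Rational(1, 3), Mul(Rational(-1, 3), 6))), Rational(1, 2)), Mul(-5, 11)) = Add(Pow(Add(9, Add(Rational(1, 3), -2)), Rational(1, 2)), -55) = Add(Pow(Add(9, Rational(-5, 3)), Rational(1, 2)), -55) = Add(Pow(Rational(22, 3), Rational(1, 2)), -55) = Add(Mul(Rational(1, 3), Pow(66, Rational(1, 2))), -55) = Add(-55, Mul(Rational(1, 3), Pow(66, Rational(1, 2))))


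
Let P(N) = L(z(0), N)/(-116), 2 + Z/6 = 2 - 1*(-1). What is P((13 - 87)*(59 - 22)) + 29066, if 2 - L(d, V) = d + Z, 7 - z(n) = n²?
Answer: 3371667/116 ≈ 29066.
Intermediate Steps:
z(n) = 7 - n²
Z = 6 (Z = -12 + 6*(2 - 1*(-1)) = -12 + 6*(2 + 1) = -12 + 6*3 = -12 + 18 = 6)
L(d, V) = -4 - d (L(d, V) = 2 - (d + 6) = 2 - (6 + d) = 2 + (-6 - d) = -4 - d)
P(N) = 11/116 (P(N) = (-4 - (7 - 1*0²))/(-116) = (-4 - (7 - 1*0))*(-1/116) = (-4 - (7 + 0))*(-1/116) = (-4 - 1*7)*(-1/116) = (-4 - 7)*(-1/116) = -11*(-1/116) = 11/116)
P((13 - 87)*(59 - 22)) + 29066 = 11/116 + 29066 = 3371667/116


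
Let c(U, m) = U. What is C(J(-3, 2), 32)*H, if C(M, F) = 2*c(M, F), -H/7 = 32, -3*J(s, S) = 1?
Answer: 448/3 ≈ 149.33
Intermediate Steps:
J(s, S) = -⅓ (J(s, S) = -⅓*1 = -⅓)
H = -224 (H = -7*32 = -224)
C(M, F) = 2*M
C(J(-3, 2), 32)*H = (2*(-⅓))*(-224) = -⅔*(-224) = 448/3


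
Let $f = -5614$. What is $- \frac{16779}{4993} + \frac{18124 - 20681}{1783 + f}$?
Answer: $- \frac{51513248}{19128183} \approx -2.6931$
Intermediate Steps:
$- \frac{16779}{4993} + \frac{18124 - 20681}{1783 + f} = - \frac{16779}{4993} + \frac{18124 - 20681}{1783 - 5614} = \left(-16779\right) \frac{1}{4993} - \frac{2557}{-3831} = - \frac{16779}{4993} - - \frac{2557}{3831} = - \frac{16779}{4993} + \frac{2557}{3831} = - \frac{51513248}{19128183}$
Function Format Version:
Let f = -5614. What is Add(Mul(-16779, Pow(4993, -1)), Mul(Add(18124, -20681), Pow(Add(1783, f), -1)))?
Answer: Rational(-51513248, 19128183) ≈ -2.6931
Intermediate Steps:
Add(Mul(-16779, Pow(4993, -1)), Mul(Add(18124, -20681), Pow(Add(1783, f), -1))) = Add(Mul(-16779, Pow(4993, -1)), Mul(Add(18124, -20681), Pow(Add(1783, -5614), -1))) = Add(Mul(-16779, Rational(1, 4993)), Mul(-2557, Pow(-3831, -1))) = Add(Rational(-16779, 4993), Mul(-2557, Rational(-1, 3831))) = Add(Rational(-16779, 4993), Rational(2557, 3831)) = Rational(-51513248, 19128183)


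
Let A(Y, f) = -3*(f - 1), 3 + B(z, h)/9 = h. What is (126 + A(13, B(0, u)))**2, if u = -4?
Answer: 101124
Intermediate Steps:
B(z, h) = -27 + 9*h
A(Y, f) = 3 - 3*f (A(Y, f) = -3*(-1 + f) = 3 - 3*f)
(126 + A(13, B(0, u)))**2 = (126 + (3 - 3*(-27 + 9*(-4))))**2 = (126 + (3 - 3*(-27 - 36)))**2 = (126 + (3 - 3*(-63)))**2 = (126 + (3 + 189))**2 = (126 + 192)**2 = 318**2 = 101124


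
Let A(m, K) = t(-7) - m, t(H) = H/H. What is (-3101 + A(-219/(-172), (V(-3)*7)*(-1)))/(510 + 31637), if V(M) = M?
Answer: -533419/5529284 ≈ -0.096472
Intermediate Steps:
t(H) = 1
A(m, K) = 1 - m
(-3101 + A(-219/(-172), (V(-3)*7)*(-1)))/(510 + 31637) = (-3101 + (1 - (-219)/(-172)))/(510 + 31637) = (-3101 + (1 - (-219)*(-1)/172))/32147 = (-3101 + (1 - 1*219/172))*(1/32147) = (-3101 + (1 - 219/172))*(1/32147) = (-3101 - 47/172)*(1/32147) = -533419/172*1/32147 = -533419/5529284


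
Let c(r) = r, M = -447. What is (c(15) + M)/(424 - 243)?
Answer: -432/181 ≈ -2.3867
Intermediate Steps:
(c(15) + M)/(424 - 243) = (15 - 447)/(424 - 243) = -432/181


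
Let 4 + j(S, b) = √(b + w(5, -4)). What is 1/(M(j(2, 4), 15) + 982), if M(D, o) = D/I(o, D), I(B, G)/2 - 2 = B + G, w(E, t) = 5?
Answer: 32/31423 ≈ 0.0010184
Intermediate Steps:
I(B, G) = 4 + 2*B + 2*G (I(B, G) = 4 + 2*(B + G) = 4 + (2*B + 2*G) = 4 + 2*B + 2*G)
j(S, b) = -4 + √(5 + b) (j(S, b) = -4 + √(b + 5) = -4 + √(5 + b))
M(D, o) = D/(4 + 2*D + 2*o) (M(D, o) = D/(4 + 2*o + 2*D) = D/(4 + 2*D + 2*o))
1/(M(j(2, 4), 15) + 982) = 1/((-4 + √(5 + 4))/(2*(2 + (-4 + √(5 + 4)) + 15)) + 982) = 1/((-4 + √9)/(2*(2 + (-4 + √9) + 15)) + 982) = 1/((-4 + 3)/(2*(2 + (-4 + 3) + 15)) + 982) = 1/((½)*(-1)/(2 - 1 + 15) + 982) = 1/((½)*(-1)/16 + 982) = 1/((½)*(-1)*(1/16) + 982) = 1/(-1/32 + 982) = 1/(31423/32) = 32/31423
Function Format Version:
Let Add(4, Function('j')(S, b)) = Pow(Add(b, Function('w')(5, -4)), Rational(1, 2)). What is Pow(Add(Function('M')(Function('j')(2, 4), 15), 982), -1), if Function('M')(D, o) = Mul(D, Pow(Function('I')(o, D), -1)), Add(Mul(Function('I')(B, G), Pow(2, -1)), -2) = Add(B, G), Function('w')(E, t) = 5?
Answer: Rational(32, 31423) ≈ 0.0010184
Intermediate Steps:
Function('I')(B, G) = Add(4, Mul(2, B), Mul(2, G)) (Function('I')(B, G) = Add(4, Mul(2, Add(B, G))) = Add(4, Add(Mul(2, B), Mul(2, G))) = Add(4, Mul(2, B), Mul(2, G)))
Function('j')(S, b) = Add(-4, Pow(Add(5, b), Rational(1, 2))) (Function('j')(S, b) = Add(-4, Pow(Add(b, 5), Rational(1, 2))) = Add(-4, Pow(Add(5, b), Rational(1, 2))))
Function('M')(D, o) = Mul(D, Pow(Add(4, Mul(2, D), Mul(2, o)), -1)) (Function('M')(D, o) = Mul(D, Pow(Add(4, Mul(2, o), Mul(2, D)), -1)) = Mul(D, Pow(Add(4, Mul(2, D), Mul(2, o)), -1)))
Pow(Add(Function('M')(Function('j')(2, 4), 15), 982), -1) = Pow(Add(Mul(Rational(1, 2), Add(-4, Pow(Add(5, 4), Rational(1, 2))), Pow(Add(2, Add(-4, Pow(Add(5, 4), Rational(1, 2))), 15), -1)), 982), -1) = Pow(Add(Mul(Rational(1, 2), Add(-4, Pow(9, Rational(1, 2))), Pow(Add(2, Add(-4, Pow(9, Rational(1, 2))), 15), -1)), 982), -1) = Pow(Add(Mul(Rational(1, 2), Add(-4, 3), Pow(Add(2, Add(-4, 3), 15), -1)), 982), -1) = Pow(Add(Mul(Rational(1, 2), -1, Pow(Add(2, -1, 15), -1)), 982), -1) = Pow(Add(Mul(Rational(1, 2), -1, Pow(16, -1)), 982), -1) = Pow(Add(Mul(Rational(1, 2), -1, Rational(1, 16)), 982), -1) = Pow(Add(Rational(-1, 32), 982), -1) = Pow(Rational(31423, 32), -1) = Rational(32, 31423)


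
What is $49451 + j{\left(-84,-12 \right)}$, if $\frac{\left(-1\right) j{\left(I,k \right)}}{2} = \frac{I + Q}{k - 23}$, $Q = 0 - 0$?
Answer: $\frac{247231}{5} \approx 49446.0$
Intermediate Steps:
$Q = 0$ ($Q = 0 + 0 = 0$)
$j{\left(I,k \right)} = - \frac{2 I}{-23 + k}$ ($j{\left(I,k \right)} = - 2 \frac{I + 0}{k - 23} = - 2 \frac{I}{-23 + k} = - \frac{2 I}{-23 + k}$)
$49451 + j{\left(-84,-12 \right)} = 49451 - - \frac{168}{-23 - 12} = 49451 - - \frac{168}{-35} = 49451 - \left(-168\right) \left(- \frac{1}{35}\right) = 49451 - \frac{24}{5} = \frac{247231}{5}$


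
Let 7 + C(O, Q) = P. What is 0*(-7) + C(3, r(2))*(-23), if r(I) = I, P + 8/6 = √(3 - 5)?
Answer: 575/3 - 23*I*√2 ≈ 191.67 - 32.527*I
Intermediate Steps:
P = -4/3 + I*√2 (P = -4/3 + √(3 - 5) = -4/3 + √(-2) = -4/3 + I*√2 ≈ -1.3333 + 1.4142*I)
C(O, Q) = -25/3 + I*√2 (C(O, Q) = -7 + (-4/3 + I*√2) = -25/3 + I*√2)
0*(-7) + C(3, r(2))*(-23) = 0*(-7) + (-25/3 + I*√2)*(-23) = 0 + (575/3 - 23*I*√2) = 575/3 - 23*I*√2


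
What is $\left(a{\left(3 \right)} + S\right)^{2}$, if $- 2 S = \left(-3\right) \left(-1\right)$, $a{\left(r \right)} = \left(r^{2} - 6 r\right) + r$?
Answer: $\frac{225}{4} \approx 56.25$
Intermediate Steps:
$a{\left(r \right)} = r^{2} - 5 r$
$S = - \frac{3}{2}$ ($S = - \frac{\left(-3\right) \left(-1\right)}{2} = \left(- \frac{1}{2}\right) 3 = - \frac{3}{2} \approx -1.5$)
$\left(a{\left(3 \right)} + S\right)^{2} = \left(3 \left(-5 + 3\right) - \frac{3}{2}\right)^{2} = \left(3 \left(-2\right) - \frac{3}{2}\right)^{2} = \left(-6 - \frac{3}{2}\right)^{2} = \left(- \frac{15}{2}\right)^{2} = \frac{225}{4}$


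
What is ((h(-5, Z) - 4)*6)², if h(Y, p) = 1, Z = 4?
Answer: 324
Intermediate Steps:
((h(-5, Z) - 4)*6)² = ((1 - 4)*6)² = (-3*6)² = (-18)² = 324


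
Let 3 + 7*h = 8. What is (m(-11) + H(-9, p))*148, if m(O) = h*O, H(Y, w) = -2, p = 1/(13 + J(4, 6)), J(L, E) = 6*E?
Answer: -10212/7 ≈ -1458.9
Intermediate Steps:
p = 1/49 (p = 1/(13 + 6*6) = 1/(13 + 36) = 1/49 ≈ 0.020408)
h = 5/7 (h = -3/7 + (1/7)*8 = -3/7 + 8/7 = 5/7 ≈ 0.71429)
m(O) = 5*O/7
(m(-11) + H(-9, p))*148 = ((5/7)*(-11) - 2)*148 = (-55/7 - 2)*148 = -69/7*148 = -10212/7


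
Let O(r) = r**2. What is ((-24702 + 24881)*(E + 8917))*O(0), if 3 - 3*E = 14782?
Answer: 0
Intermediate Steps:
E = -14779/3 (E = 1 - 1/3*14782 = 1 - 14782/3 = -14779/3 ≈ -4926.3)
((-24702 + 24881)*(E + 8917))*O(0) = ((-24702 + 24881)*(-14779/3 + 8917))*0**2 = (179*(11972/3))*0 = (2142988/3)*0 = 0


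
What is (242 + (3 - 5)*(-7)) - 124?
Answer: 132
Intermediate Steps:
(242 + (3 - 5)*(-7)) - 124 = (242 - 2*(-7)) - 124 = (242 + 14) - 124 = 256 - 124 = 132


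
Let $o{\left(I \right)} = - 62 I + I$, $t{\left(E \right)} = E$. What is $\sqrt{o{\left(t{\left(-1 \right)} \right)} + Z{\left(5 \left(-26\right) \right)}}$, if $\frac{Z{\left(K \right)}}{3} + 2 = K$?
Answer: $i \sqrt{335} \approx 18.303 i$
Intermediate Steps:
$Z{\left(K \right)} = -6 + 3 K$
$o{\left(I \right)} = - 61 I$
$\sqrt{o{\left(t{\left(-1 \right)} \right)} + Z{\left(5 \left(-26\right) \right)}} = \sqrt{\left(-61\right) \left(-1\right) + \left(-6 + 3 \cdot 5 \left(-26\right)\right)} = \sqrt{61 + \left(-6 + 3 \left(-130\right)\right)} = \sqrt{61 - 396} = \sqrt{-335} = i \sqrt{335}$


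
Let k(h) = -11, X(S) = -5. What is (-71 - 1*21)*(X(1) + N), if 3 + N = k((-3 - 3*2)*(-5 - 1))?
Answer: 1748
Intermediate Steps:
N = -14 (N = -3 - 11 = -14)
(-71 - 1*21)*(X(1) + N) = (-71 - 1*21)*(-5 - 14) = (-71 - 21)*(-19) = -92*(-19) = 1748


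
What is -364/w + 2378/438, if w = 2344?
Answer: 676825/128334 ≈ 5.2739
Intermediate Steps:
-364/w + 2378/438 = -364/2344 + 2378/438 = -364*1/2344 + 2378*(1/438) = -91/586 + 1189/219 = 676825/128334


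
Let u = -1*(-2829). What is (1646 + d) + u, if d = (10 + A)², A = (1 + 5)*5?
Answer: 6075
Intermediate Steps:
u = 2829
A = 30 (A = 6*5 = 30)
d = 1600 (d = (10 + 30)² = 40² = 1600)
(1646 + d) + u = (1646 + 1600) + 2829 = 3246 + 2829 = 6075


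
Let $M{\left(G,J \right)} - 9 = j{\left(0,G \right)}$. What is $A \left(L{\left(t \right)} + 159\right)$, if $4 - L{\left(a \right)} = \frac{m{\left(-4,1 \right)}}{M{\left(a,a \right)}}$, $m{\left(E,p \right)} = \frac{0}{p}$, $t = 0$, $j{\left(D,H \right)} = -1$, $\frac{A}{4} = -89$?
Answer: $-58028$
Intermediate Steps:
$A = -356$ ($A = 4 \left(-89\right) = -356$)
$M{\left(G,J \right)} = 8$ ($M{\left(G,J \right)} = 9 - 1 = 8$)
$m{\left(E,p \right)} = 0$
$L{\left(a \right)} = 4$ ($L{\left(a \right)} = 4 - \frac{0}{8} = 4 - 0 \cdot \frac{1}{8} = 4 - 0 = 4 + 0 = 4$)
$A \left(L{\left(t \right)} + 159\right) = - 356 \left(4 + 159\right) = \left(-356\right) 163 = -58028$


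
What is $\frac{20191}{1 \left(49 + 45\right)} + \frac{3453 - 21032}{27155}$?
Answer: $\frac{546634179}{2552570} \approx 214.15$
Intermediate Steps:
$\frac{20191}{1 \left(49 + 45\right)} + \frac{3453 - 21032}{27155} = \frac{20191}{1 \cdot 94} + \left(3453 - 21032\right) \frac{1}{27155} = \frac{20191}{94} - \frac{17579}{27155} = \frac{546634179}{2552570}$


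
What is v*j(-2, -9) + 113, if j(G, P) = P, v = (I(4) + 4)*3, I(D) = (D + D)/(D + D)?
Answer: -22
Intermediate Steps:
I(D) = 1 (I(D) = (2*D)/((2*D)) = (2*D)*(1/(2*D)) = 1)
v = 15 (v = (1 + 4)*3 = 5*3 = 15)
v*j(-2, -9) + 113 = 15*(-9) + 113 = -135 + 113 = -22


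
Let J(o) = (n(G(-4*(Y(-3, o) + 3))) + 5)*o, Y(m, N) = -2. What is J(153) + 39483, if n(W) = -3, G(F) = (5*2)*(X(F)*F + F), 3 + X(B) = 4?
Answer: 39789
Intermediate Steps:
X(B) = 1 (X(B) = -3 + 4 = 1)
G(F) = 20*F (G(F) = (5*2)*(1*F + F) = 10*(F + F) = 10*(2*F) = 20*F)
J(o) = 2*o (J(o) = (-3 + 5)*o = 2*o)
J(153) + 39483 = 2*153 + 39483 = 306 + 39483 = 39789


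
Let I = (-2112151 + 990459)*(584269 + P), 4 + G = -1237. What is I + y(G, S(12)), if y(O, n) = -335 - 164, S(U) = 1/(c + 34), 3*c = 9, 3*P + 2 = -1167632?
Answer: -656383874213/3 ≈ -2.1879e+11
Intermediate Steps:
P = -1167634/3 (P = -⅔ + (⅓)*(-1167632) = -⅔ - 1167632/3 = -1167634/3 ≈ -3.8921e+5)
c = 3 (c = (⅓)*9 = 3)
G = -1241 (G = -4 - 1237 = -1241)
S(U) = 1/37 (S(U) = 1/(3 + 34) = 1/37)
y(O, n) = -499
I = -656383872716/3 (I = (-2112151 + 990459)*(584269 - 1167634/3) = -1121692*585173/3 = -656383872716/3 ≈ -2.1879e+11)
I + y(G, S(12)) = -656383872716/3 - 499 = -656383874213/3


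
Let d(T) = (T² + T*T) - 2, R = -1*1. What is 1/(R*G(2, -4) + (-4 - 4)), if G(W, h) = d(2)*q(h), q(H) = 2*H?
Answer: 1/40 ≈ 0.025000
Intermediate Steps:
R = -1
d(T) = -2 + 2*T² (d(T) = (T² + T²) - 2 = 2*T² - 2 = -2 + 2*T²)
G(W, h) = 12*h (G(W, h) = (-2 + 2*2²)*(2*h) = (-2 + 2*4)*(2*h) = (-2 + 8)*(2*h) = 6*(2*h) = 12*h)
1/(R*G(2, -4) + (-4 - 4)) = 1/(-12*(-4) + (-4 - 4)) = 1/(-1*(-48) - 8) = 1/(48 - 8) = 1/40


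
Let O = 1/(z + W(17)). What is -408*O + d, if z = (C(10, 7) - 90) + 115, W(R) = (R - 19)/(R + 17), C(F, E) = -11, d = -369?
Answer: -31463/79 ≈ -398.27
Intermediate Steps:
W(R) = (-19 + R)/(17 + R)
z = 14 (z = (-11 - 90) + 115 = -101 + 115 = 14)
O = 17/237 (O = 1/(14 + (-19 + 17)/(17 + 17)) = 1/(14 - 2/34) = 1/(14 + (1/34)*(-2)) = 1/(14 - 1/17) = 1/(237/17) = 17/237 ≈ 0.071730)
-408*O + d = -408*17/237 - 369 = -2312/79 - 369 = -31463/79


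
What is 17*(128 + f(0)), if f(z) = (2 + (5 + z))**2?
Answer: 3009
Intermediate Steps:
f(z) = (7 + z)**2
17*(128 + f(0)) = 17*(128 + (7 + 0)**2) = 17*(128 + 7**2) = 17*(128 + 49) = 17*177 = 3009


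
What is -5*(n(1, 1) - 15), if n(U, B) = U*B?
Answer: 70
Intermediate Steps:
n(U, B) = B*U
-5*(n(1, 1) - 15) = -5*(1*1 - 15) = -5*(1 - 15) = -5*(-14) = 70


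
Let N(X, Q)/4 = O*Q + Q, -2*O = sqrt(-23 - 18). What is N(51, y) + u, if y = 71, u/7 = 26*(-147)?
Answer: -26470 - 142*I*sqrt(41) ≈ -26470.0 - 909.24*I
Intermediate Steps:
u = -26754 (u = 7*(26*(-147)) = 7*(-3822) = -26754)
O = -I*sqrt(41)/2 (O = -sqrt(-23 - 18)/2 = -I*sqrt(41)/2 ≈ -3.2016*I)
N(X, Q) = 4*Q - 2*I*Q*sqrt(41) (N(X, Q) = 4*((-I*sqrt(41)/2)*Q + Q) = 4*(-I*Q*sqrt(41)/2 + Q) = 4*(Q - I*Q*sqrt(41)/2) = 4*Q - 2*I*Q*sqrt(41))
N(51, y) + u = 2*71*(2 - I*sqrt(41)) - 26754 = (284 - 142*I*sqrt(41)) - 26754 = -26470 - 142*I*sqrt(41)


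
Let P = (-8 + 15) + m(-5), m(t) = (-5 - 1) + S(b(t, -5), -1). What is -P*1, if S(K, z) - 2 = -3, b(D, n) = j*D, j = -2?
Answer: 0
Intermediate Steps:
b(D, n) = -2*D
S(K, z) = -1 (S(K, z) = 2 - 3 = -1)
m(t) = -7 (m(t) = (-5 - 1) - 1 = -6 - 1 = -7)
P = 0 (P = (-8 + 15) - 7 = 7 - 7 = 0)
-P*1 = -1*0*1 = 0*1 = 0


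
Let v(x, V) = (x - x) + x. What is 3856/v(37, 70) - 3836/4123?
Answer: 2250908/21793 ≈ 103.29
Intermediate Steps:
v(x, V) = x (v(x, V) = 0 + x = x)
3856/v(37, 70) - 3836/4123 = 3856/37 - 3836/4123 = 3856*(1/37) - 3836*1/4123 = 3856/37 - 548/589 = 2250908/21793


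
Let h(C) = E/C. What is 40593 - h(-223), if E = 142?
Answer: 9052381/223 ≈ 40594.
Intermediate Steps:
h(C) = 142/C
40593 - h(-223) = 40593 - 142/(-223) = 40593 - 142*(-1)/223 = 40593 - 1*(-142/223) = 40593 + 142/223 = 9052381/223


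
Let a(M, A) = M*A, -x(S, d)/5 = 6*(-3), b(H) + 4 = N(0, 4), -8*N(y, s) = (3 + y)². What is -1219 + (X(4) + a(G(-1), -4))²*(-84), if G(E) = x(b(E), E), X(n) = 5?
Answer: -10587319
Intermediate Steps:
N(y, s) = -(3 + y)²/8
b(H) = -41/8 (b(H) = -4 - (3 + 0)²/8 = -4 - ⅛*3² = -4 - ⅛*9 = -4 - 9/8 = -41/8)
x(S, d) = 90 (x(S, d) = -30*(-3) = -5*(-18) = 90)
G(E) = 90
a(M, A) = A*M
-1219 + (X(4) + a(G(-1), -4))²*(-84) = -1219 + (5 - 4*90)²*(-84) = -1219 + (5 - 360)²*(-84) = -1219 + (-355)²*(-84) = -1219 + 126025*(-84) = -1219 - 10586100 = -10587319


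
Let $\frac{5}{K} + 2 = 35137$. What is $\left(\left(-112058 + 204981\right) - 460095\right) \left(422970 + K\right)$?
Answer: $- \frac{1091312360249852}{7027} \approx -1.553 \cdot 10^{11}$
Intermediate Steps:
$K = \frac{1}{7027}$ ($K = \frac{5}{-2 + 35137} = \frac{5}{35135} = 5 \cdot \frac{1}{35135} = \frac{1}{7027} \approx 0.00014231$)
$\left(\left(-112058 + 204981\right) - 460095\right) \left(422970 + K\right) = \left(\left(-112058 + 204981\right) - 460095\right) \left(422970 + \frac{1}{7027}\right) = \left(92923 - 460095\right) \frac{2972210191}{7027} = \left(-367172\right) \frac{2972210191}{7027} = - \frac{1091312360249852}{7027}$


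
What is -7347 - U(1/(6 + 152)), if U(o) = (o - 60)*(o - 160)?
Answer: -423030149/24964 ≈ -16946.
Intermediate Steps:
U(o) = (-160 + o)*(-60 + o) (U(o) = (-60 + o)*(-160 + o) = (-160 + o)*(-60 + o))
-7347 - U(1/(6 + 152)) = -7347 - (9600 + (1/(6 + 152))² - 220/(6 + 152)) = -7347 - (9600 + (1/158)² - 220/158) = -7347 - (9600 + (1/158)² - 220*1/158) = -7347 - (9600 + 1/24964 - 110/79) = -7347 - 1*239619641/24964 = -7347 - 239619641/24964 = -423030149/24964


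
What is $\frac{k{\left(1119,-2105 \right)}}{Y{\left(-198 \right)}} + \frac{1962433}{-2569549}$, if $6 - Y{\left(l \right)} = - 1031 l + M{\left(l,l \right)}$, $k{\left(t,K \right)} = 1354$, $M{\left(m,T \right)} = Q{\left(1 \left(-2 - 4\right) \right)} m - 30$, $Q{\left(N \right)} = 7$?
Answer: $- \frac{200647868687}{260444347542} \approx -0.77041$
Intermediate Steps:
$M{\left(m,T \right)} = -30 + 7 m$ ($M{\left(m,T \right)} = 7 m - 30 = -30 + 7 m$)
$Y{\left(l \right)} = 36 + 1024 l$ ($Y{\left(l \right)} = 6 - \left(- 1031 l + \left(-30 + 7 l\right)\right) = 6 - \left(-30 - 1024 l\right) = 6 + \left(30 + 1024 l\right) = 36 + 1024 l$)
$\frac{k{\left(1119,-2105 \right)}}{Y{\left(-198 \right)}} + \frac{1962433}{-2569549} = \frac{1354}{36 + 1024 \left(-198\right)} + \frac{1962433}{-2569549} = \frac{1354}{36 - 202752} + 1962433 \left(- \frac{1}{2569549}\right) = \frac{1354}{-202716} - \frac{1962433}{2569549} = 1354 \left(- \frac{1}{202716}\right) - \frac{1962433}{2569549} = - \frac{677}{101358} - \frac{1962433}{2569549} = - \frac{200647868687}{260444347542}$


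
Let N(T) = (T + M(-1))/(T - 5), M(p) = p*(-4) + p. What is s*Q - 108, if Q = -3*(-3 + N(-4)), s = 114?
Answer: 880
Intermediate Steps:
M(p) = -3*p (M(p) = -4*p + p = -3*p)
N(T) = (3 + T)/(-5 + T) (N(T) = (T - 3*(-1))/(T - 5) = (T + 3)/(-5 + T) = (3 + T)/(-5 + T))
Q = 26/3 (Q = -3*(-3 + (3 - 4)/(-5 - 4)) = -3*(-3 - 1/(-9)) = -3*(-3 - 1/9*(-1)) = -3*(-3 + 1/9) = -3*(-26/9) = 26/3 ≈ 8.6667)
s*Q - 108 = 114*(26/3) - 108 = 988 - 108 = 880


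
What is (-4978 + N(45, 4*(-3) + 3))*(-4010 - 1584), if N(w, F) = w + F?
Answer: 27645548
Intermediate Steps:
N(w, F) = F + w
(-4978 + N(45, 4*(-3) + 3))*(-4010 - 1584) = (-4978 + ((4*(-3) + 3) + 45))*(-4010 - 1584) = (-4978 + ((-12 + 3) + 45))*(-5594) = (-4978 + (-9 + 45))*(-5594) = (-4978 + 36)*(-5594) = -4942*(-5594) = 27645548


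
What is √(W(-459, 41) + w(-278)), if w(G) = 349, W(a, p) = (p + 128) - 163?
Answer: √355 ≈ 18.841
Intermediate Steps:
W(a, p) = -35 + p (W(a, p) = (128 + p) - 163 = -35 + p)
√(W(-459, 41) + w(-278)) = √((-35 + 41) + 349) = √(6 + 349) = √355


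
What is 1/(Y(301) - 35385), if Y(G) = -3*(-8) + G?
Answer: -1/35060 ≈ -2.8523e-5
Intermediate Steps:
Y(G) = 24 + G
1/(Y(301) - 35385) = 1/((24 + 301) - 35385) = 1/(325 - 35385) = 1/(-35060) = -1/35060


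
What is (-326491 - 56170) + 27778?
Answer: -354883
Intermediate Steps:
(-326491 - 56170) + 27778 = -382661 + 27778 = -354883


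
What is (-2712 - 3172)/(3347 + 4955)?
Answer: -2942/4151 ≈ -0.70875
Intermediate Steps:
(-2712 - 3172)/(3347 + 4955) = -5884/8302 = -5884*1/8302 = -2942/4151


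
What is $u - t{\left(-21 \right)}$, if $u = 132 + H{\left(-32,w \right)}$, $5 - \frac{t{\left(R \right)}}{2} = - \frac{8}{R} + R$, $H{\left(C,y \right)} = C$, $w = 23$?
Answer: $\frac{1024}{21} \approx 48.762$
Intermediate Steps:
$t{\left(R \right)} = 10 - 2 R + \frac{16}{R}$ ($t{\left(R \right)} = 10 - 2 \left(- \frac{8}{R} + R\right) = 10 - 2 \left(R - \frac{8}{R}\right) = 10 - \left(- \frac{16}{R} + 2 R\right) = 10 - 2 R + \frac{16}{R}$)
$u = 100$ ($u = 132 - 32 = 100$)
$u - t{\left(-21 \right)} = 100 - \left(10 - -42 + \frac{16}{-21}\right) = 100 - \left(10 + 42 + 16 \left(- \frac{1}{21}\right)\right) = 100 - \left(10 + 42 - \frac{16}{21}\right) = 100 - \frac{1076}{21} = \frac{1024}{21}$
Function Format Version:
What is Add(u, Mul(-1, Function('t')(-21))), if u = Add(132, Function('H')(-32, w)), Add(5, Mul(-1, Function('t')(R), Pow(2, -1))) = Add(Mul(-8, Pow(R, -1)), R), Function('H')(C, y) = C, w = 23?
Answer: Rational(1024, 21) ≈ 48.762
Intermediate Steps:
Function('t')(R) = Add(10, Mul(-2, R), Mul(16, Pow(R, -1))) (Function('t')(R) = Add(10, Mul(-2, Add(Mul(-8, Pow(R, -1)), R))) = Add(10, Mul(-2, Add(R, Mul(-8, Pow(R, -1))))) = Add(10, Add(Mul(-2, R), Mul(16, Pow(R, -1)))) = Add(10, Mul(-2, R), Mul(16, Pow(R, -1))))
u = 100 (u = Add(132, -32) = 100)
Add(u, Mul(-1, Function('t')(-21))) = Add(100, Mul(-1, Add(10, Mul(-2, -21), Mul(16, Pow(-21, -1))))) = Add(100, Mul(-1, Add(10, 42, Mul(16, Rational(-1, 21))))) = Add(100, Mul(-1, Add(10, 42, Rational(-16, 21)))) = Add(100, Mul(-1, Rational(1076, 21))) = Add(100, Rational(-1076, 21)) = Rational(1024, 21)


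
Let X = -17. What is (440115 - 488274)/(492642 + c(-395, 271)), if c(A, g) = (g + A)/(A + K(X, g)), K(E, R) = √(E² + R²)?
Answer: -976231627658415/9986363557011038 + 1492929*√73730/4993181778505519 ≈ -0.097756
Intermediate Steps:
c(A, g) = (A + g)/(A + √(289 + g²)) (c(A, g) = (g + A)/(A + √((-17)² + g²)) = (A + g)/(A + √(289 + g²)))
(440115 - 488274)/(492642 + c(-395, 271)) = (440115 - 488274)/(492642 + (-395 + 271)/(-395 + √(289 + 271²))) = -48159/(492642 - 124/(-395 + √(289 + 73441))) = -48159/(492642 - 124/(-395 + √73730))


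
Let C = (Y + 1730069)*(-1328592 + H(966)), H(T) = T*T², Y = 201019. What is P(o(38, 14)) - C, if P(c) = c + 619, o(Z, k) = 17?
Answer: -1738172509632516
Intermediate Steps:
P(c) = 619 + c
H(T) = T³
C = 1738172509633152 (C = (201019 + 1730069)*(-1328592 + 966³) = 1931088*(-1328592 + 901428696) = 1931088*900100104 = 1738172509633152)
P(o(38, 14)) - C = (619 + 17) - 1*1738172509633152 = 636 - 1738172509633152 = -1738172509632516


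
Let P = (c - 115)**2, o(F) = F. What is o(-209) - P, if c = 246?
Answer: -17370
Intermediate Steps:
P = 17161 (P = (246 - 115)**2 = 131**2 = 17161)
o(-209) - P = -209 - 1*17161 = -209 - 17161 = -17370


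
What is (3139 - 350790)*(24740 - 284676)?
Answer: 90367010336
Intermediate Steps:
(3139 - 350790)*(24740 - 284676) = -347651*(-259936) = 90367010336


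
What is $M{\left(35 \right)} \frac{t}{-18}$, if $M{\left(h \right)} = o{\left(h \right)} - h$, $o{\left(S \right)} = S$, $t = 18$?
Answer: $0$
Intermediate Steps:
$M{\left(h \right)} = 0$ ($M{\left(h \right)} = h - h = 0$)
$M{\left(35 \right)} \frac{t}{-18} = 0 \frac{18}{-18} = 0 \cdot 18 \left(- \frac{1}{18}\right) = 0 \left(-1\right) = 0$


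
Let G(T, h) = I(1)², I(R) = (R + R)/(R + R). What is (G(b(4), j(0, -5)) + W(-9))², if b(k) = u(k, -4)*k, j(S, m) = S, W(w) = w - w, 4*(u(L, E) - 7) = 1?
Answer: 1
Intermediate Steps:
u(L, E) = 29/4 (u(L, E) = 7 + (¼)*1 = 7 + ¼ = 29/4)
W(w) = 0
b(k) = 29*k/4
I(R) = 1 (I(R) = (2*R)/((2*R)) = (2*R)*(1/(2*R)) = 1)
G(T, h) = 1 (G(T, h) = 1² = 1)
(G(b(4), j(0, -5)) + W(-9))² = (1 + 0)² = 1² = 1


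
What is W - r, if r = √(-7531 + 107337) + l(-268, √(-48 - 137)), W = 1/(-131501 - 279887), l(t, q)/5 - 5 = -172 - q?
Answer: 343508979/411388 - √99806 + 5*I*√185 ≈ 519.08 + 68.007*I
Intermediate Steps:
l(t, q) = -835 - 5*q (l(t, q) = 25 + 5*(-172 - q) = 25 + (-860 - 5*q) = -835 - 5*q)
W = -1/411388 (W = 1/(-411388) = -1/411388 ≈ -2.4308e-6)
r = -835 + √99806 - 5*I*√185 (r = √(-7531 + 107337) + (-835 - 5*√(-48 - 137)) = √99806 + (-835 - 5*I*√185) = -835 + √99806 - 5*I*√185 ≈ -519.08 - 68.007*I)
W - r = -1/411388 - (-835 + √99806 - 5*I*√185) = -1/411388 + (835 - √99806 + 5*I*√185) = 343508979/411388 - √99806 + 5*I*√185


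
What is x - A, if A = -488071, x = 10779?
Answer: 498850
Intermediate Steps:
x - A = 10779 - 1*(-488071) = 10779 + 488071 = 498850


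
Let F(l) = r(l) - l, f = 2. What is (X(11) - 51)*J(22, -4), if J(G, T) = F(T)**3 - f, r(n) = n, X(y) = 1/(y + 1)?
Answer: 611/6 ≈ 101.83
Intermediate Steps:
X(y) = 1/(1 + y)
F(l) = 0 (F(l) = l - l = 0)
J(G, T) = -2 (J(G, T) = 0**3 - 1*2 = 0 - 2 = -2)
(X(11) - 51)*J(22, -4) = (1/(1 + 11) - 51)*(-2) = (1/12 - 51)*(-2) = -611/12*(-2) = 611/6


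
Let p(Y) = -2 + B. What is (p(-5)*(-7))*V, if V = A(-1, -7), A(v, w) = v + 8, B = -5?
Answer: 343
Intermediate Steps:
p(Y) = -7 (p(Y) = -2 - 5 = -7)
A(v, w) = 8 + v
V = 7 (V = 8 - 1 = 7)
(p(-5)*(-7))*V = -7*(-7)*7 = 49*7 = 343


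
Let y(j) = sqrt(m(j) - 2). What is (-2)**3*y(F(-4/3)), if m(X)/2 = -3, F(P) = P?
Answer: -16*I*sqrt(2) ≈ -22.627*I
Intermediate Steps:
m(X) = -6 (m(X) = 2*(-3) = -6)
y(j) = 2*I*sqrt(2) (y(j) = sqrt(-6 - 2) = sqrt(-8) = 2*I*sqrt(2))
(-2)**3*y(F(-4/3)) = (-2)**3*(2*I*sqrt(2)) = -16*I*sqrt(2)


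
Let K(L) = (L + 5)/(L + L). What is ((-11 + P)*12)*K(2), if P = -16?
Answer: -567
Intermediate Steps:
K(L) = (5 + L)/(2*L) (K(L) = (5 + L)/((2*L)) = (5 + L)*(1/(2*L)) = (5 + L)/(2*L))
((-11 + P)*12)*K(2) = ((-11 - 16)*12)*((1/2)*(5 + 2)/2) = (-27*12)*((1/2)*(1/2)*7) = -324*7/4 = -567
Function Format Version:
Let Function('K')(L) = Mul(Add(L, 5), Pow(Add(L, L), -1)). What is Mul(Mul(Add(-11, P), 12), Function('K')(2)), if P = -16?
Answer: -567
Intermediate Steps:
Function('K')(L) = Mul(Rational(1, 2), Pow(L, -1), Add(5, L)) (Function('K')(L) = Mul(Add(5, L), Pow(Mul(2, L), -1)) = Mul(Add(5, L), Mul(Rational(1, 2), Pow(L, -1))) = Mul(Rational(1, 2), Pow(L, -1), Add(5, L)))
Mul(Mul(Add(-11, P), 12), Function('K')(2)) = Mul(Mul(Add(-11, -16), 12), Mul(Rational(1, 2), Pow(2, -1), Add(5, 2))) = Mul(Mul(-27, 12), Mul(Rational(1, 2), Rational(1, 2), 7)) = Mul(-324, Rational(7, 4)) = -567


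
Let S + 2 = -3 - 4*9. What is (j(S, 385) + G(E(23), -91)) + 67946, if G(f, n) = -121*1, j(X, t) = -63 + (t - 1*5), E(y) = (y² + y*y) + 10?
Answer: 68142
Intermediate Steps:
S = -41 (S = -2 + (-3 - 4*9) = -2 + (-3 - 36) = -2 - 39 = -41)
E(y) = 10 + 2*y² (E(y) = (y² + y²) + 10 = 2*y² + 10 = 10 + 2*y²)
j(X, t) = -68 + t (j(X, t) = -63 + (t - 5) = -63 + (-5 + t) = -68 + t)
G(f, n) = -121
(j(S, 385) + G(E(23), -91)) + 67946 = ((-68 + 385) - 121) + 67946 = (317 - 121) + 67946 = 196 + 67946 = 68142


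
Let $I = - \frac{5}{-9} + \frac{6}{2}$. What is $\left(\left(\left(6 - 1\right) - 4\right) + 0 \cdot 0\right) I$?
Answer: $\frac{32}{9} \approx 3.5556$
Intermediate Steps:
$I = \frac{32}{9}$ ($I = \left(-5\right) \left(- \frac{1}{9}\right) + 6 \cdot \frac{1}{2} = \frac{5}{9} + 3 = \frac{32}{9} \approx 3.5556$)
$\left(\left(\left(6 - 1\right) - 4\right) + 0 \cdot 0\right) I = \left(\left(\left(6 - 1\right) - 4\right) + 0 \cdot 0\right) \frac{32}{9} = \left(\left(\left(6 - 1\right) - 4\right) + 0\right) \frac{32}{9} = \left(\left(5 - 4\right) + 0\right) \frac{32}{9} = \left(1 + 0\right) \frac{32}{9} = 1 \cdot \frac{32}{9} = \frac{32}{9}$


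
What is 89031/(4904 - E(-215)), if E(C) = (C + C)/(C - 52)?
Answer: 23771277/1308938 ≈ 18.161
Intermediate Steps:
E(C) = 2*C/(-52 + C) (E(C) = (2*C)/(-52 + C) = 2*C/(-52 + C))
89031/(4904 - E(-215)) = 89031/(4904 - 2*(-215)/(-52 - 215)) = 89031/(4904 - 2*(-215)/(-267)) = 89031/(4904 - 2*(-215)*(-1)/267) = 89031/(4904 - 1*430/267) = 89031/(4904 - 430/267) = 89031/(1308938/267) = 89031*(267/1308938) = 23771277/1308938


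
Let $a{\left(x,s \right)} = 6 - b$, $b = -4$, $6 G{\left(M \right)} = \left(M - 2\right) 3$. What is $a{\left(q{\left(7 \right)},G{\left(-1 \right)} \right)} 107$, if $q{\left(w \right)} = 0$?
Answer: $1070$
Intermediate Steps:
$G{\left(M \right)} = -1 + \frac{M}{2}$ ($G{\left(M \right)} = \frac{\left(M - 2\right) 3}{6} = \frac{\left(-2 + M\right) 3}{6} = \frac{-6 + 3 M}{6} = -1 + \frac{M}{2}$)
$a{\left(x,s \right)} = 10$ ($a{\left(x,s \right)} = 6 - -4 = 6 + 4 = 10$)
$a{\left(q{\left(7 \right)},G{\left(-1 \right)} \right)} 107 = 10 \cdot 107 = 1070$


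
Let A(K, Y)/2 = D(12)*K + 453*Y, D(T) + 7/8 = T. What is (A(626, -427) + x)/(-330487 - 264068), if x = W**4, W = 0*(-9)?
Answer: 745867/1189110 ≈ 0.62725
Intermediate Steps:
W = 0
D(T) = -7/8 + T
A(K, Y) = 906*Y + 89*K/4 (A(K, Y) = 2*((-7/8 + 12)*K + 453*Y) = 2*(89*K/8 + 453*Y) = 2*(453*Y + 89*K/8) = 906*Y + 89*K/4)
x = 0 (x = 0**4 = 0)
(A(626, -427) + x)/(-330487 - 264068) = ((906*(-427) + (89/4)*626) + 0)/(-330487 - 264068) = ((-386862 + 27857/2) + 0)/(-594555) = (-745867/2 + 0)*(-1/594555) = -745867/2*(-1/594555) = 745867/1189110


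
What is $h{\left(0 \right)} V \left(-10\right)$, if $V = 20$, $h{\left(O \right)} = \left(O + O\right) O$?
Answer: $0$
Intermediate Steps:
$h{\left(O \right)} = 2 O^{2}$ ($h{\left(O \right)} = 2 O O = 2 O^{2}$)
$h{\left(0 \right)} V \left(-10\right) = 2 \cdot 0^{2} \cdot 20 \left(-10\right) = 2 \cdot 0 \cdot 20 \left(-10\right) = 0 \cdot 20 \left(-10\right) = 0 \left(-10\right) = 0$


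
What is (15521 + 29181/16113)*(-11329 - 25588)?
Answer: -3077881705506/5371 ≈ -5.7306e+8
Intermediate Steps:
(15521 + 29181/16113)*(-11329 - 25588) = (15521 + 29181*(1/16113))*(-36917) = (15521 + 9727/5371)*(-36917) = (83373018/5371)*(-36917) = -3077881705506/5371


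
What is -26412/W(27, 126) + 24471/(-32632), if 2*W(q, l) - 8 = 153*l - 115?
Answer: -2192886309/625588072 ≈ -3.5053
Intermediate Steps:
W(q, l) = -107/2 + 153*l/2 (W(q, l) = 4 + (153*l - 115)/2 = 4 + (-115 + 153*l)/2 = 4 + (-115/2 + 153*l/2) = -107/2 + 153*l/2)
-26412/W(27, 126) + 24471/(-32632) = -26412/(-107/2 + (153/2)*126) + 24471/(-32632) = -26412/(-107/2 + 9639) + 24471*(-1/32632) = -26412/19171/2 - 24471/32632 = -26412*2/19171 - 24471/32632 = -52824/19171 - 24471/32632 = -2192886309/625588072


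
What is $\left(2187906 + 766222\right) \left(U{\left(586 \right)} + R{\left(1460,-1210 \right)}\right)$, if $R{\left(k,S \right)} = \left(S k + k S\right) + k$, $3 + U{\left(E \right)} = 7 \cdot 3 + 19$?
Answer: $-10433102719984$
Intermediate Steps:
$U{\left(E \right)} = 37$ ($U{\left(E \right)} = -3 + \left(7 \cdot 3 + 19\right) = -3 + \left(21 + 19\right) = -3 + 40 = 37$)
$R{\left(k,S \right)} = k + 2 S k$ ($R{\left(k,S \right)} = \left(S k + S k\right) + k = 2 S k + k = k + 2 S k$)
$\left(2187906 + 766222\right) \left(U{\left(586 \right)} + R{\left(1460,-1210 \right)}\right) = \left(2187906 + 766222\right) \left(37 + 1460 \left(1 + 2 \left(-1210\right)\right)\right) = 2954128 \left(37 + 1460 \left(1 - 2420\right)\right) = 2954128 \left(37 + 1460 \left(-2419\right)\right) = 2954128 \left(37 - 3531740\right) = 2954128 \left(-3531703\right) = -10433102719984$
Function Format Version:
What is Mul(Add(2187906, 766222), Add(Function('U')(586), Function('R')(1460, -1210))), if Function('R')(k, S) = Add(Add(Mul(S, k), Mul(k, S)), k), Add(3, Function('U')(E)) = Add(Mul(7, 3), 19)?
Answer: -10433102719984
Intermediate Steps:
Function('U')(E) = 37 (Function('U')(E) = Add(-3, Add(Mul(7, 3), 19)) = Add(-3, Add(21, 19)) = Add(-3, 40) = 37)
Function('R')(k, S) = Add(k, Mul(2, S, k)) (Function('R')(k, S) = Add(Add(Mul(S, k), Mul(S, k)), k) = Add(Mul(2, S, k), k) = Add(k, Mul(2, S, k)))
Mul(Add(2187906, 766222), Add(Function('U')(586), Function('R')(1460, -1210))) = Mul(Add(2187906, 766222), Add(37, Mul(1460, Add(1, Mul(2, -1210))))) = Mul(2954128, Add(37, Mul(1460, Add(1, -2420)))) = Mul(2954128, Add(37, Mul(1460, -2419))) = Mul(2954128, Add(37, -3531740)) = Mul(2954128, -3531703) = -10433102719984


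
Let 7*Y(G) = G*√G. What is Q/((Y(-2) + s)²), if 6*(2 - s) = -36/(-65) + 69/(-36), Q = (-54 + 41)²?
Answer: 181373774400/(72961 - 9360*I*√2)² ≈ 30.884 + 11.588*I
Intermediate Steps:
Q = 169 (Q = (-13)² = 169)
Y(G) = G^(3/2)/7 (Y(G) = (G*√G)/7 = G^(3/2)/7)
s = 10423/4680 (s = 2 - (-36/(-65) + 69/(-36))/6 = 2 - (-36*(-1/65) + 69*(-1/36))/6 = 2 - (36/65 - 23/12)/6 = 2 - ⅙*(-1063/780) = 2 + 1063/4680 = 10423/4680 ≈ 2.2271)
Q/((Y(-2) + s)²) = 169/(((-2)^(3/2)/7 + 10423/4680)²) = 169/(((-2*I*√2)/7 + 10423/4680)²) = 169/((-2*I*√2/7 + 10423/4680)²) = 169/((10423/4680 - 2*I*√2/7)²) = 169/(10423/4680 - 2*I*√2/7)²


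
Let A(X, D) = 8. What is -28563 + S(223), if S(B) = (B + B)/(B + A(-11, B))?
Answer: -6597607/231 ≈ -28561.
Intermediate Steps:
S(B) = 2*B/(8 + B) (S(B) = (B + B)/(B + 8) = (2*B)/(8 + B) = 2*B/(8 + B))
-28563 + S(223) = -28563 + 2*223/(8 + 223) = -28563 + 2*223/231 = -28563 + 2*223*(1/231) = -28563 + 446/231 = -6597607/231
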